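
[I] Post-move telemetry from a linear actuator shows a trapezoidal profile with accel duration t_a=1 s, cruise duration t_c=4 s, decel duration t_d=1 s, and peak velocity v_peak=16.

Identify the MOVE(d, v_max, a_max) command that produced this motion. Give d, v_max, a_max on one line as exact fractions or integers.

a_max = 16/1 = 16
d_a = ½·16·1 = 8; d_c = 16·4 = 64
d = 2·8 + 64 = 80
t_c = 4 > 0 ⇒ limit active, v_max = 16

d=80 v_max=16 a_max=16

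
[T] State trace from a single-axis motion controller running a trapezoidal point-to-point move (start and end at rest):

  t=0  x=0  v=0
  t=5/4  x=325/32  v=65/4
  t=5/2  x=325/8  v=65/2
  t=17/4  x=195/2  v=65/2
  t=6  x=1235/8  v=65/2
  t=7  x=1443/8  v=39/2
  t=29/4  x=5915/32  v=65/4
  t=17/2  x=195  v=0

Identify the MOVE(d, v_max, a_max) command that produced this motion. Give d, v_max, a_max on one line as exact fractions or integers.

final state: t=17/2, x=195, v=0 → d = 195
a_max = (65/4−0)/(5/4−0) = 13
max v = 65/2 over t∈[5/2,6] → v_max = 65/2
check: 65/2·(5/2+7/2) = 195 ✓

d=195 v_max=65/2 a_max=13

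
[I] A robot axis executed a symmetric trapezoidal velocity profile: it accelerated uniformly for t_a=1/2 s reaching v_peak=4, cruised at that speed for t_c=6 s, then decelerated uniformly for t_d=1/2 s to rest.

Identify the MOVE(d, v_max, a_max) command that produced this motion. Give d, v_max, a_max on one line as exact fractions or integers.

a_max = 4/(1/2) = 8
d_a = ½·4·1/2 = 1; d_c = 4·6 = 24
d = 2·1 + 24 = 26
t_c = 6 > 0 so v_max = 4

d=26 v_max=4 a_max=8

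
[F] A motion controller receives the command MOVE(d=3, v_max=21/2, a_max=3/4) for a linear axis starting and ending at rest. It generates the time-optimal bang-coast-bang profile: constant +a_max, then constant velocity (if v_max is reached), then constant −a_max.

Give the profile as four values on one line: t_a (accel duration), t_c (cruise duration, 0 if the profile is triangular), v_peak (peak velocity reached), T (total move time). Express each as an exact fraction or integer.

(v_max)²/a_max = (21/2)²/(3/4) = 147
3 < 147 → triangular
v_peak = √(3·3/4) = √(9/4) = 3/2
t_a = (3/2)/(3/4) = 2; t_c = 0
T = 2·2 = 4

t_a=2 t_c=0 v_peak=3/2 T=4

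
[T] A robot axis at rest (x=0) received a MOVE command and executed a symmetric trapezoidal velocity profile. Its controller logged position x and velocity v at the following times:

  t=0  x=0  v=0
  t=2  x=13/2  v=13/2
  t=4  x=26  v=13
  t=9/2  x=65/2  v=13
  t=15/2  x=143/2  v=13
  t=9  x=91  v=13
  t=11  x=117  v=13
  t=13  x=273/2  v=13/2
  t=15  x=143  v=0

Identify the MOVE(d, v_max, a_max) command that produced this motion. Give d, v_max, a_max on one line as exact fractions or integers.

d=143 v_max=13 a_max=13/4

final state: t=15, x=143, v=0 → d = 143
a_max = (13/2−0)/(2−0) = 13/4
max v = 13 over t∈[4,11] → v_max = 13
check: 13·(4+7) = 143 ✓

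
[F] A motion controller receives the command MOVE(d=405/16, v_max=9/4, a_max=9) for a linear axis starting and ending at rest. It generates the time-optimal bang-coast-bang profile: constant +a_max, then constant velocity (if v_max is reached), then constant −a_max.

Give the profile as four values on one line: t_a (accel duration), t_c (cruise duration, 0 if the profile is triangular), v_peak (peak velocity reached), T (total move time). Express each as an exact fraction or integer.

v_max²/a_max = (9/4)²/9 = 9/16
405/16 ≥ 9/16 so v_max reached
t_a = (9/4)/9 = 1/4; v_peak = 9/4
d_cruise = 405/16 − 9/16 = 99/4; t_c = (99/4)/(9/4) = 11
T = 2·1/4 + 11 = 23/2

t_a=1/4 t_c=11 v_peak=9/4 T=23/2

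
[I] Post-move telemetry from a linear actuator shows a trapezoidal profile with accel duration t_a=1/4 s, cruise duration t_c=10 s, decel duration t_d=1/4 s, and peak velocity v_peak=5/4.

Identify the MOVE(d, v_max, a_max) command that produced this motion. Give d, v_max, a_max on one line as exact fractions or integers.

d=205/16 v_max=5/4 a_max=5

a_max = (5/4)/(1/4) = 5
d_a = ½·5/4·1/4 = 5/32; d_c = 5/4·10 = 25/2
d = 2·5/32 + 25/2 = 205/16
t_c = 10 > 0 so v_max = 5/4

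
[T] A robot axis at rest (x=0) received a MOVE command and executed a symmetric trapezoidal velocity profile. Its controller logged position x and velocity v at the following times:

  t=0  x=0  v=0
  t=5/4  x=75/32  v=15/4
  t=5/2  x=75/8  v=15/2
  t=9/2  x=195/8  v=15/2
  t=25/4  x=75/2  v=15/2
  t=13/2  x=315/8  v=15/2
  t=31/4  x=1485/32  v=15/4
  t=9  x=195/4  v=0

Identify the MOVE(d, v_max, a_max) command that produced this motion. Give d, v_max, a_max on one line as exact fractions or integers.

d=195/4 v_max=15/2 a_max=3

final state: t=9, x=195/4, v=0 → d = 195/4
a_max = (15/4−0)/(5/4−0) = 3
max v = 15/2 over t∈[5/2,13/2] → v_max = 15/2
check: 15/2·(5/2+4) = 195/4 ✓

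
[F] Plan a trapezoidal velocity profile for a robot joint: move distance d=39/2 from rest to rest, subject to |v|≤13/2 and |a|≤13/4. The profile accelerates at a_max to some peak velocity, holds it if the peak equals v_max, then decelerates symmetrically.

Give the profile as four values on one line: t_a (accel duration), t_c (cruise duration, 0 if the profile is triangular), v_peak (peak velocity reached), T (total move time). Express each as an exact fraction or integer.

t_a=2 t_c=1 v_peak=13/2 T=5

vₘ²/aₘ = (13/2)²/(13/4) = 13
39/2 ≥ 13 so v_max reached
t_a = (13/2)/(13/4) = 2; v_peak = 13/2
d_cruise = 39/2 − 13 = 13/2; t_c = (13/2)/(13/2) = 1
T = 2·2 + 1 = 5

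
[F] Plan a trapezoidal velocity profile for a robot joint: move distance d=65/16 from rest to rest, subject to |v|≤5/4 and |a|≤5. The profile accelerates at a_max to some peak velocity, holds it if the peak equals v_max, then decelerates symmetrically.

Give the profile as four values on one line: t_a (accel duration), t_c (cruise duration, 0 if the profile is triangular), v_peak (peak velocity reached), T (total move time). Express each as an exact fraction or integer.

v_max²/a_max = (5/4)²/5 = 5/16
65/16 ≥ 5/16 so v_max reached
t_a = (5/4)/5 = 1/4; v_peak = 5/4
d_cruise = 65/16 − 5/16 = 15/4; t_c = (15/4)/(5/4) = 3
T = 2·1/4 + 3 = 7/2

t_a=1/4 t_c=3 v_peak=5/4 T=7/2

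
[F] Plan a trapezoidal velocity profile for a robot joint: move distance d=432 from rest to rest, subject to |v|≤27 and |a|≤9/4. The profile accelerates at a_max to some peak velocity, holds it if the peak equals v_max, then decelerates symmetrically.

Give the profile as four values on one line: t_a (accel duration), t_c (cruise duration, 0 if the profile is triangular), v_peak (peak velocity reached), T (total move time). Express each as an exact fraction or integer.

t_a=12 t_c=4 v_peak=27 T=28

v_max²/a_max = 27²/(9/4) = 324
432 ≥ 324 ⇒ cruise phase
t_a = 27/(9/4) = 12; v_peak = 27
d_cruise = 432 − 324 = 108; t_c = 108/27 = 4
T = 2·12 + 4 = 28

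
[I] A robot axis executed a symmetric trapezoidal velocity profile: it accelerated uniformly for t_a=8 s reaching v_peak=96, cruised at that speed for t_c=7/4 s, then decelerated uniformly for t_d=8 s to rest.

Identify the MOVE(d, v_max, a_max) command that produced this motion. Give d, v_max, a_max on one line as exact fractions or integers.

d=936 v_max=96 a_max=12

a_max = 96/8 = 12
d_a = ½·96·8 = 384; d_c = 96·7/4 = 168
d = 2·384 + 168 = 936
t_c = 7/4 > 0 so v_max = 96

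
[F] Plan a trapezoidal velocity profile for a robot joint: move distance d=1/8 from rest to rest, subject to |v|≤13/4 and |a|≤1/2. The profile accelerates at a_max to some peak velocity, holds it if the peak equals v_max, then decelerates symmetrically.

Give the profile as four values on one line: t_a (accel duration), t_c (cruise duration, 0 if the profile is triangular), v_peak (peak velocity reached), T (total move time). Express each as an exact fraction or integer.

t_a=1/2 t_c=0 v_peak=1/4 T=1

vₘ²/aₘ = (13/4)²/(1/2) = 169/8
1/8 < 169/8 → triangular
v_peak = √(1/8·1/2) = √(1/16) = 1/4
t_a = (1/4)/(1/2) = 1/2; t_c = 0
T = 2·1/2 = 1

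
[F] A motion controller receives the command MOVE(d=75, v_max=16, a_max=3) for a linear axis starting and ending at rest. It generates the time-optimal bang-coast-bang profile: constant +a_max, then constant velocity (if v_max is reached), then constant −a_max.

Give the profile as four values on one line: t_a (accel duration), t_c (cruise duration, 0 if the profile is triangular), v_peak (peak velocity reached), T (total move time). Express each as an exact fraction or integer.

t_a=5 t_c=0 v_peak=15 T=10

vₘ²/aₘ = 16²/3 = 256/3
75 < 256/3 so t_c = 0
v_peak = √(75·3) = √225 = 15
t_a = 15/3 = 5; t_c = 0
T = 2·5 = 10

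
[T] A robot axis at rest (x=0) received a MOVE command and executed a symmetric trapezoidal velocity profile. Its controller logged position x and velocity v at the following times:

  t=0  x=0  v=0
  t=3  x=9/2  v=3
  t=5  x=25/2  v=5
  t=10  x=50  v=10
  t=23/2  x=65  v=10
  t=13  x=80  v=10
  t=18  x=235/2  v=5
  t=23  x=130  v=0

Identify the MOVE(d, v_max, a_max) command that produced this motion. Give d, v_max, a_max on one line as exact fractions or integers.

d=130 v_max=10 a_max=1

final state: t=23, x=130, v=0 → d = 130
a_max = (3−0)/(3−0) = 1
max v = 10 over t∈[10,13] → v_max = 10
check: 10·(10+3) = 130 ✓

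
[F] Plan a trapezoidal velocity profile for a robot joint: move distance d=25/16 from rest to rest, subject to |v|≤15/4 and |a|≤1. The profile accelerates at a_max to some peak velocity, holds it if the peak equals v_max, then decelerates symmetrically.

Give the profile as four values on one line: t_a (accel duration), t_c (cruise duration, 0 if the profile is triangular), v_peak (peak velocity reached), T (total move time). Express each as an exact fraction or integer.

vₘ²/aₘ = (15/4)²/1 = 225/16
25/16 < 225/16 so t_c = 0
v_peak = √(25/16·1) = √(25/16) = 5/4
t_a = (5/4)/1 = 5/4; t_c = 0
T = 2·5/4 = 5/2

t_a=5/4 t_c=0 v_peak=5/4 T=5/2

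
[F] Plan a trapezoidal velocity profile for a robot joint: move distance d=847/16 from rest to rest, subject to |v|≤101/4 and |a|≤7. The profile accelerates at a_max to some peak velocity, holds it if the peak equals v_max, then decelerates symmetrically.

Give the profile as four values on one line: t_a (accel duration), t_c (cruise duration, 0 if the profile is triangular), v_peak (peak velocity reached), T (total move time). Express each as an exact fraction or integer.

t_a=11/4 t_c=0 v_peak=77/4 T=11/2

vₘ²/aₘ = (101/4)²/7 = 10201/112
847/16 < 10201/112 so t_c = 0
v_peak = √(847/16·7) = √(5929/16) = 77/4
t_a = (77/4)/7 = 11/4; t_c = 0
T = 2·11/4 = 11/2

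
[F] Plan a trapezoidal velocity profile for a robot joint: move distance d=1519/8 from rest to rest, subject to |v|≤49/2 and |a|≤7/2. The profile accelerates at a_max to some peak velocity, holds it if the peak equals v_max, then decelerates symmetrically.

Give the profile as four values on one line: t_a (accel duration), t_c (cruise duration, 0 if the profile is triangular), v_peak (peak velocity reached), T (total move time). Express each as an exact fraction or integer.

t_a=7 t_c=3/4 v_peak=49/2 T=59/4

v_max²/a_max = (49/2)²/(7/2) = 343/2
1519/8 ≥ 343/2 → trapezoidal
t_a = (49/2)/(7/2) = 7; v_peak = 49/2
d_cruise = 1519/8 − 343/2 = 147/8; t_c = (147/8)/(49/2) = 3/4
T = 2·7 + 3/4 = 59/4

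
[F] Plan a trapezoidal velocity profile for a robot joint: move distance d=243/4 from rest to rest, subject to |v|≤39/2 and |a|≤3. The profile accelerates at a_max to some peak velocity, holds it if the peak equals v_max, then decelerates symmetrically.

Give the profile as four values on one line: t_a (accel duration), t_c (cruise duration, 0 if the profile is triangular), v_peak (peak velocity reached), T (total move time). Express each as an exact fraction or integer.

t_a=9/2 t_c=0 v_peak=27/2 T=9

v_max²/a_max = (39/2)²/3 = 507/4
243/4 < 507/4 so t_c = 0
v_peak = √(243/4·3) = √(729/4) = 27/2
t_a = (27/2)/3 = 9/2; t_c = 0
T = 2·9/2 = 9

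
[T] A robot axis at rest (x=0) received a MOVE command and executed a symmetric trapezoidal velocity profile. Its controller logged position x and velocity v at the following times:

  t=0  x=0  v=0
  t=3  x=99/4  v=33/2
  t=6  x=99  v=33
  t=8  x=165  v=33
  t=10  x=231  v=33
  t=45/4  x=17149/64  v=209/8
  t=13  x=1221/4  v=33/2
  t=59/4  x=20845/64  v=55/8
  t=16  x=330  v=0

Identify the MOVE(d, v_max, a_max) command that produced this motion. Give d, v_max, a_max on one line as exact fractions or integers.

final state: t=16, x=330, v=0 → d = 330
a_max = (33/2−0)/(3−0) = 11/2
max v = 33 over t∈[6,10] → v_max = 33
check: 33·(6+4) = 330 ✓

d=330 v_max=33 a_max=11/2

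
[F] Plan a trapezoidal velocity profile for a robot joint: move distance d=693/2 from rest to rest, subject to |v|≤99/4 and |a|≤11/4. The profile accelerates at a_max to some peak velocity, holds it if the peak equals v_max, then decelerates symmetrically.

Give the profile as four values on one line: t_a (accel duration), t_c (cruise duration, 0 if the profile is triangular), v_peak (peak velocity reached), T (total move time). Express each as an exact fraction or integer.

t_a=9 t_c=5 v_peak=99/4 T=23

(v_max)²/a_max = (99/4)²/(11/4) = 891/4
693/2 ≥ 891/4 → trapezoidal
t_a = (99/4)/(11/4) = 9; v_peak = 99/4
d_cruise = 693/2 − 891/4 = 495/4; t_c = (495/4)/(99/4) = 5
T = 2·9 + 5 = 23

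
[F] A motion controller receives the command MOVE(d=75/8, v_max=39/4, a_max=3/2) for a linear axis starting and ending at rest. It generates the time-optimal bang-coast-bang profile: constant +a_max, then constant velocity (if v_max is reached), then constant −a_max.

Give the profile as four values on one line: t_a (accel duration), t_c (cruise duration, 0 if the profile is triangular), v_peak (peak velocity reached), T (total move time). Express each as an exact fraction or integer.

t_a=5/2 t_c=0 v_peak=15/4 T=5

v_max²/a_max = (39/4)²/(3/2) = 507/8
75/8 < 507/8 ⇒ no cruise
v_peak = √(75/8·3/2) = √(225/16) = 15/4
t_a = (15/4)/(3/2) = 5/2; t_c = 0
T = 2·5/2 = 5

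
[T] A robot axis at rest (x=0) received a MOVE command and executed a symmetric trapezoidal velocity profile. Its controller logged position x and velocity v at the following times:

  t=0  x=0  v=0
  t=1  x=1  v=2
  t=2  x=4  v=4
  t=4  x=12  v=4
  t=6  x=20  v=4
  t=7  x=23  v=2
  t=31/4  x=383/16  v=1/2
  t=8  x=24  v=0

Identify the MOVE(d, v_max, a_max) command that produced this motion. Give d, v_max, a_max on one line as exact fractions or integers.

final state: t=8, x=24, v=0 → d = 24
a_max = (2−0)/(1−0) = 2
max v = 4 over t∈[2,6] → v_max = 4
check: 4·(2+4) = 24 ✓

d=24 v_max=4 a_max=2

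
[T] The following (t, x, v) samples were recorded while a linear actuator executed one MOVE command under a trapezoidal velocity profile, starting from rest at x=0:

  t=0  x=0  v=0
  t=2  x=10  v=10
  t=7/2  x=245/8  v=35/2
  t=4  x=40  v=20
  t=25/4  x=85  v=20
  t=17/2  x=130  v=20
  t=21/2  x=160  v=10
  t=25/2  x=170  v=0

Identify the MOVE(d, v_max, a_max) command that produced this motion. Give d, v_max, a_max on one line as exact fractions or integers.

final state: t=25/2, x=170, v=0 → d = 170
a_max = (10−0)/(2−0) = 5
max v = 20 over t∈[4,17/2] → v_max = 20
check: 20·(4+9/2) = 170 ✓

d=170 v_max=20 a_max=5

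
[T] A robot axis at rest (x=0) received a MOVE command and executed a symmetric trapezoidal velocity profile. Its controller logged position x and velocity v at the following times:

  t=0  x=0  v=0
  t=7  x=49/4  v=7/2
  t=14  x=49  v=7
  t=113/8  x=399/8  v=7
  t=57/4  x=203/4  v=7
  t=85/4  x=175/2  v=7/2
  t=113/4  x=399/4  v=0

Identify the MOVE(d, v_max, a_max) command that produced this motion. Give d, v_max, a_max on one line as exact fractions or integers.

d=399/4 v_max=7 a_max=1/2

final state: t=113/4, x=399/4, v=0 → d = 399/4
a_max = (7/2−0)/(7−0) = 1/2
max v = 7 over t∈[14,57/4] → v_max = 7
check: 7·(14+1/4) = 399/4 ✓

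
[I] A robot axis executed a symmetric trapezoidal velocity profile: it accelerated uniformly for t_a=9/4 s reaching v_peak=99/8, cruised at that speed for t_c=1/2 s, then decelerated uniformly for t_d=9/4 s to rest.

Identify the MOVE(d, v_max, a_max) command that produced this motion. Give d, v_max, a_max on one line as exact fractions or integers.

d=1089/32 v_max=99/8 a_max=11/2

a_max = (99/8)/(9/4) = 11/2
d_a = ½·99/8·9/4 = 891/64; d_c = 99/8·1/2 = 99/16
d = 2·891/64 + 99/16 = 1089/32
t_c = 1/2 > 0 ⇒ limit active, v_max = 99/8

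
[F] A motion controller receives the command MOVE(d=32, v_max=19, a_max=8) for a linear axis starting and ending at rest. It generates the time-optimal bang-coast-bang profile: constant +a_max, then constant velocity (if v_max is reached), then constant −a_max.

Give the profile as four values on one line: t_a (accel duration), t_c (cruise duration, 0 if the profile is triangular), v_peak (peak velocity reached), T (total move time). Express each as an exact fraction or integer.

vₘ²/aₘ = 19²/8 = 361/8
32 < 361/8 → triangular
v_peak = √(32·8) = √256 = 16
t_a = 16/8 = 2; t_c = 0
T = 2·2 = 4

t_a=2 t_c=0 v_peak=16 T=4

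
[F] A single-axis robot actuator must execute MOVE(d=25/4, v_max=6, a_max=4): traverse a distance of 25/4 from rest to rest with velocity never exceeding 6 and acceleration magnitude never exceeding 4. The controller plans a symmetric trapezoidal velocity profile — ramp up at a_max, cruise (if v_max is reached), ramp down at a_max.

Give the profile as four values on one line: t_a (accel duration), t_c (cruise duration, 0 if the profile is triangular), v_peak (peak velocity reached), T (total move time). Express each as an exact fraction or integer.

(v_max)²/a_max = 6²/4 = 9
25/4 < 9 so t_c = 0
v_peak = √(25/4·4) = √25 = 5
t_a = 5/4; t_c = 0
T = 2·5/4 = 5/2

t_a=5/4 t_c=0 v_peak=5 T=5/2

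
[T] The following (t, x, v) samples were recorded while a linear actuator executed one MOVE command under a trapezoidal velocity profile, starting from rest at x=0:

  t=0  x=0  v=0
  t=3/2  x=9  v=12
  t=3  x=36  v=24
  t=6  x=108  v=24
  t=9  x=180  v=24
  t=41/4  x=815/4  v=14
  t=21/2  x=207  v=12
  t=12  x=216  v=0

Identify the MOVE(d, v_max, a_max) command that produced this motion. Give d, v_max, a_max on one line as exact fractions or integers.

d=216 v_max=24 a_max=8

final state: t=12, x=216, v=0 → d = 216
a_max = (12−0)/(3/2−0) = 8
max v = 24 over t∈[3,9] → v_max = 24
check: 24·(3+6) = 216 ✓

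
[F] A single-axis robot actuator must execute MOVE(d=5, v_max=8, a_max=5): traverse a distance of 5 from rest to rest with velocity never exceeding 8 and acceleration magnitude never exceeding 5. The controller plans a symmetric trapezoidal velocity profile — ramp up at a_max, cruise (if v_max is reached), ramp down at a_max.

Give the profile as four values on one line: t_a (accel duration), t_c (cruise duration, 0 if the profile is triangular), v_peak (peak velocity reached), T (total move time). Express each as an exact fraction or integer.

t_a=1 t_c=0 v_peak=5 T=2

vₘ²/aₘ = 8²/5 = 64/5
5 < 64/5 so t_c = 0
v_peak = √(5·5) = √25 = 5
t_a = 5/5 = 1; t_c = 0
T = 2·1 = 2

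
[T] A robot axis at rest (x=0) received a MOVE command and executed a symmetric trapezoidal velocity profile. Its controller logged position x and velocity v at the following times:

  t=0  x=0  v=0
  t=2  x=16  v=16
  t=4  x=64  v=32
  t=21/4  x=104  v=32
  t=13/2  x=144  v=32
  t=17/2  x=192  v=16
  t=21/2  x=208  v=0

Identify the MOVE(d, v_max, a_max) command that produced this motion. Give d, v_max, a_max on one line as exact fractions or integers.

final state: t=21/2, x=208, v=0 → d = 208
a_max = (16−0)/(2−0) = 8
max v = 32 over t∈[4,13/2] → v_max = 32
check: 32·(4+5/2) = 208 ✓

d=208 v_max=32 a_max=8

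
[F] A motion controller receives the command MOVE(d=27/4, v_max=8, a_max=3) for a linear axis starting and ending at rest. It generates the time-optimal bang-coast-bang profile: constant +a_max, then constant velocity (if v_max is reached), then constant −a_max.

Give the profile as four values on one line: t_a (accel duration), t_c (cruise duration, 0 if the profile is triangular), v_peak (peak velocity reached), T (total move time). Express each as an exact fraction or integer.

(v_max)²/a_max = 8²/3 = 64/3
27/4 < 64/3 ⇒ no cruise
v_peak = √(27/4·3) = √(81/4) = 9/2
t_a = (9/2)/3 = 3/2; t_c = 0
T = 2·3/2 = 3

t_a=3/2 t_c=0 v_peak=9/2 T=3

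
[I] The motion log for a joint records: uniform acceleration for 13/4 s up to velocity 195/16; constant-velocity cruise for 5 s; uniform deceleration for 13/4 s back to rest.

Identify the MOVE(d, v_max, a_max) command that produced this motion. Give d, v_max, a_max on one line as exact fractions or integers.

a_max = (195/16)/(13/4) = 15/4
d_a = ½·195/16·13/4 = 2535/128; d_c = 195/16·5 = 975/16
d = 2·2535/128 + 975/16 = 6435/64
t_c = 5 > 0 so v_max = 195/16

d=6435/64 v_max=195/16 a_max=15/4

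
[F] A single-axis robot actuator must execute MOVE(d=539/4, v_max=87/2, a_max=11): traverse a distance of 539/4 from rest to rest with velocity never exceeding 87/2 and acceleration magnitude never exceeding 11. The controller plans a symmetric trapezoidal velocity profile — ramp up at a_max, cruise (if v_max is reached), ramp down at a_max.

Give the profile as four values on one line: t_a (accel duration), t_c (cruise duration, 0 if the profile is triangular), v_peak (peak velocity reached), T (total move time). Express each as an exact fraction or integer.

v_max²/a_max = (87/2)²/11 = 7569/44
539/4 < 7569/44 → triangular
v_peak = √(539/4·11) = √(5929/4) = 77/2
t_a = (77/2)/11 = 7/2; t_c = 0
T = 2·7/2 = 7

t_a=7/2 t_c=0 v_peak=77/2 T=7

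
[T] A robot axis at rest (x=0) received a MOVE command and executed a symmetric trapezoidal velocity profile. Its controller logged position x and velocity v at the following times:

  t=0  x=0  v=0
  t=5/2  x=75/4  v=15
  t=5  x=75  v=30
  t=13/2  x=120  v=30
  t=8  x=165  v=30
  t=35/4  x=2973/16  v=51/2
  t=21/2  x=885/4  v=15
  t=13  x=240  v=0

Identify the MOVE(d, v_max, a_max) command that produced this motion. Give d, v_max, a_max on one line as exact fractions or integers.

d=240 v_max=30 a_max=6

final state: t=13, x=240, v=0 → d = 240
a_max = (15−0)/(5/2−0) = 6
max v = 30 over t∈[5,8] → v_max = 30
check: 30·(5+3) = 240 ✓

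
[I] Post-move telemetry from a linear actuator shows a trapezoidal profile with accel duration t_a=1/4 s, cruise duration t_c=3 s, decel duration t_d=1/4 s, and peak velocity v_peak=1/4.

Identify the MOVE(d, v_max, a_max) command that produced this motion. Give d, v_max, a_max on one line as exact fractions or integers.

a_max = (1/4)/(1/4) = 1
d_a = ½·1/4·1/4 = 1/32; d_c = 1/4·3 = 3/4
d = 2·1/32 + 3/4 = 13/16
t_c = 3 > 0 ⇒ limit active, v_max = 1/4

d=13/16 v_max=1/4 a_max=1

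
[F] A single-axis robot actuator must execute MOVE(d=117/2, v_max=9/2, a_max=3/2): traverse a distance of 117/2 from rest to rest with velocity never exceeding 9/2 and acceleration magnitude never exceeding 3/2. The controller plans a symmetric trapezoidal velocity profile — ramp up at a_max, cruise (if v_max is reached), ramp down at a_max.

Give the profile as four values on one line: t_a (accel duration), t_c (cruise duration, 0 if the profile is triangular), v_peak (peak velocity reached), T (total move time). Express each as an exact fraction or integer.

t_a=3 t_c=10 v_peak=9/2 T=16

v_max²/a_max = (9/2)²/(3/2) = 27/2
117/2 ≥ 27/2 so v_max reached
t_a = (9/2)/(3/2) = 3; v_peak = 9/2
d_cruise = 117/2 − 27/2 = 45; t_c = 45/(9/2) = 10
T = 2·3 + 10 = 16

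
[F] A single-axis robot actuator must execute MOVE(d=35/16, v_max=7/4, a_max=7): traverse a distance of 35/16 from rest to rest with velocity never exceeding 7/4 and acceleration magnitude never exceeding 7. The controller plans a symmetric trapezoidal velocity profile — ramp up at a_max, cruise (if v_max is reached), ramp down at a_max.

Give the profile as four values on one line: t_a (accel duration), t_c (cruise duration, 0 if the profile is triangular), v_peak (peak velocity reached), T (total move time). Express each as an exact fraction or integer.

t_a=1/4 t_c=1 v_peak=7/4 T=3/2

(v_max)²/a_max = (7/4)²/7 = 7/16
35/16 ≥ 7/16 so v_max reached
t_a = (7/4)/7 = 1/4; v_peak = 7/4
d_cruise = 35/16 − 7/16 = 7/4; t_c = (7/4)/(7/4) = 1
T = 2·1/4 + 1 = 3/2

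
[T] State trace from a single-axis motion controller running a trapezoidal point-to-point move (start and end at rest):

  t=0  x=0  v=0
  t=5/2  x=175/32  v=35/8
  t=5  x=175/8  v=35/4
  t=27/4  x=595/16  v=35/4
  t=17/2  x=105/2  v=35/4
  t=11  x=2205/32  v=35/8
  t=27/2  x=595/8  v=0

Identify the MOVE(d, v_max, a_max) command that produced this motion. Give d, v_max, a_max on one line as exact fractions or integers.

final state: t=27/2, x=595/8, v=0 → d = 595/8
a_max = (35/8−0)/(5/2−0) = 7/4
max v = 35/4 over t∈[5,17/2] → v_max = 35/4
check: 35/4·(5+7/2) = 595/8 ✓

d=595/8 v_max=35/4 a_max=7/4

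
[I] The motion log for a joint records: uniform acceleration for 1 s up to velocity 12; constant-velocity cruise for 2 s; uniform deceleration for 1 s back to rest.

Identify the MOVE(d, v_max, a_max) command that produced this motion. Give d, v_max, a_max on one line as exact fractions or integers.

a_max = 12/1 = 12
d_a = ½·12·1 = 6; d_c = 12·2 = 24
d = 2·6 + 24 = 36
t_c = 2 > 0 → v_max = v_peak = 12

d=36 v_max=12 a_max=12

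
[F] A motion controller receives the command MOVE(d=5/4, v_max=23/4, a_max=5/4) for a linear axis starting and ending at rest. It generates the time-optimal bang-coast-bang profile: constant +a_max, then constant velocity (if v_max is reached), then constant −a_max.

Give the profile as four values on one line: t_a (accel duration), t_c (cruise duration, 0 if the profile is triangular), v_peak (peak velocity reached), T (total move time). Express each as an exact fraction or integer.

t_a=1 t_c=0 v_peak=5/4 T=2

v_max²/a_max = (23/4)²/(5/4) = 529/20
5/4 < 529/20 ⇒ no cruise
v_peak = √(5/4·5/4) = √(25/16) = 5/4
t_a = (5/4)/(5/4) = 1; t_c = 0
T = 2·1 = 2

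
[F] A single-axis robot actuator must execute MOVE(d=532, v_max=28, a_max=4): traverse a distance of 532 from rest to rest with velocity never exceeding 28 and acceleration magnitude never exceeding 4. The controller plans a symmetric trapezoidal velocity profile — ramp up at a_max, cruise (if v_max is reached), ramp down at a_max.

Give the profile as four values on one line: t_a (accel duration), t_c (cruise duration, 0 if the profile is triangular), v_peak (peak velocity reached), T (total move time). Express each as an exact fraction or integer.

t_a=7 t_c=12 v_peak=28 T=26

(v_max)²/a_max = 28²/4 = 196
532 ≥ 196 ⇒ cruise phase
t_a = 28/4 = 7; v_peak = 28
d_cruise = 532 − 196 = 336; t_c = 336/28 = 12
T = 2·7 + 12 = 26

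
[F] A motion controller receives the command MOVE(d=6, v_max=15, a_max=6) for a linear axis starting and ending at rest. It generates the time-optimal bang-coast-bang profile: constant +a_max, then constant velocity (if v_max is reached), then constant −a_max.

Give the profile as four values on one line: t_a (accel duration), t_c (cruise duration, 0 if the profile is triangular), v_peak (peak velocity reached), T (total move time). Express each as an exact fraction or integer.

(v_max)²/a_max = 15²/6 = 75/2
6 < 75/2 ⇒ no cruise
v_peak = √(6·6) = √36 = 6
t_a = 6/6 = 1; t_c = 0
T = 2·1 = 2

t_a=1 t_c=0 v_peak=6 T=2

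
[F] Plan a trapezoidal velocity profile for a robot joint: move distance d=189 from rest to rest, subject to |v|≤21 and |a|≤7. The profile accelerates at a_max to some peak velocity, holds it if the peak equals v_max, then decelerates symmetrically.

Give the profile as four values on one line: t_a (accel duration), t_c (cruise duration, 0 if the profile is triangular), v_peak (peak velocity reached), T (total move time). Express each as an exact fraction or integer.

vₘ²/aₘ = 21²/7 = 63
189 ≥ 63 so v_max reached
t_a = 21/7 = 3; v_peak = 21
d_cruise = 189 − 63 = 126; t_c = 126/21 = 6
T = 2·3 + 6 = 12

t_a=3 t_c=6 v_peak=21 T=12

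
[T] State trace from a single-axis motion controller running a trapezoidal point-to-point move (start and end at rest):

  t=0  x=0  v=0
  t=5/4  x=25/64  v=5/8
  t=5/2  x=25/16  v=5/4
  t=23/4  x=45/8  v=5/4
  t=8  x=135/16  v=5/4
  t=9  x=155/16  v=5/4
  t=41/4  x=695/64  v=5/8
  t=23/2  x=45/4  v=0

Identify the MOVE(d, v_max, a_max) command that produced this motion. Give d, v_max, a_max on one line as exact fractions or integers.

d=45/4 v_max=5/4 a_max=1/2

final state: t=23/2, x=45/4, v=0 → d = 45/4
a_max = (5/8−0)/(5/4−0) = 1/2
max v = 5/4 over t∈[5/2,9] → v_max = 5/4
check: 5/4·(5/2+13/2) = 45/4 ✓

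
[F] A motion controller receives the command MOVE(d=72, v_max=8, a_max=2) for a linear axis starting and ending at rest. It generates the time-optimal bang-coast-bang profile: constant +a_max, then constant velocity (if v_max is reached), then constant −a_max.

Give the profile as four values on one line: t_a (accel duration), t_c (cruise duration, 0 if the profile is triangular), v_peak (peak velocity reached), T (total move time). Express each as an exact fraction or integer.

v_max²/a_max = 8²/2 = 32
72 ≥ 32 so v_max reached
t_a = 8/2 = 4; v_peak = 8
d_cruise = 72 − 32 = 40; t_c = 40/8 = 5
T = 2·4 + 5 = 13

t_a=4 t_c=5 v_peak=8 T=13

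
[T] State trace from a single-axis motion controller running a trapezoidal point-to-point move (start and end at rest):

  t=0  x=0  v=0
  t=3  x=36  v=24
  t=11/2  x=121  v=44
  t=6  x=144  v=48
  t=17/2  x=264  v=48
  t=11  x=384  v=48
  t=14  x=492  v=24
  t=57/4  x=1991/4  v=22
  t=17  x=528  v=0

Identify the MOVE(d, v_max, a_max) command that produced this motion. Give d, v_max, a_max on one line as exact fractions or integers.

final state: t=17, x=528, v=0 → d = 528
a_max = (24−0)/(3−0) = 8
max v = 48 over t∈[6,11] → v_max = 48
check: 48·(6+5) = 528 ✓

d=528 v_max=48 a_max=8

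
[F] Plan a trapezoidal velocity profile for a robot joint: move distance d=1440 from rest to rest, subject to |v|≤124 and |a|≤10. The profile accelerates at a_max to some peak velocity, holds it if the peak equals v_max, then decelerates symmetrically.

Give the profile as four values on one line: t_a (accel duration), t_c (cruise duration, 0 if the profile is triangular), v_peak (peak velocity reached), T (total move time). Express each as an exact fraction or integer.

t_a=12 t_c=0 v_peak=120 T=24

v_max²/a_max = 124²/10 = 7688/5
1440 < 7688/5 ⇒ no cruise
v_peak = √(1440·10) = √14400 = 120
t_a = 120/10 = 12; t_c = 0
T = 2·12 = 24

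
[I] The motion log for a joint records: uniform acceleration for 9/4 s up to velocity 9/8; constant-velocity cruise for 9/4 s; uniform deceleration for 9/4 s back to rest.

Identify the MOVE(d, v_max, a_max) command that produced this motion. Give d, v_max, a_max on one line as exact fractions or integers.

d=81/16 v_max=9/8 a_max=1/2

a_max = (9/8)/(9/4) = 1/2
d_a = ½·9/8·9/4 = 81/64; d_c = 9/8·9/4 = 81/32
d = 2·81/64 + 81/32 = 81/16
t_c = 9/4 > 0 ⇒ limit active, v_max = 9/8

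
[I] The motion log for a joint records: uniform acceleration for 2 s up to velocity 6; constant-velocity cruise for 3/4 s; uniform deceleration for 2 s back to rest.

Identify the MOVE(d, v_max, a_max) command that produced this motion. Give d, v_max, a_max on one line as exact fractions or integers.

a_max = 6/2 = 3
d_a = ½·6·2 = 6; d_c = 6·3/4 = 9/2
d = 2·6 + 9/2 = 33/2
t_c = 3/4 > 0 so v_max = 6

d=33/2 v_max=6 a_max=3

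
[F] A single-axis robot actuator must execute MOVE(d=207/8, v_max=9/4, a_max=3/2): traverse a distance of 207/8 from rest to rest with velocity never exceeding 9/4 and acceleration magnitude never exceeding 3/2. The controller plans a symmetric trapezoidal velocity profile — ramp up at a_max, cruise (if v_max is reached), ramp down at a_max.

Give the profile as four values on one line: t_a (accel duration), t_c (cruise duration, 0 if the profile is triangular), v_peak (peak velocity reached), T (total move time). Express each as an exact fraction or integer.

vₘ²/aₘ = (9/4)²/(3/2) = 27/8
207/8 ≥ 27/8 so v_max reached
t_a = (9/4)/(3/2) = 3/2; v_peak = 9/4
d_cruise = 207/8 − 27/8 = 45/2; t_c = (45/2)/(9/4) = 10
T = 2·3/2 + 10 = 13

t_a=3/2 t_c=10 v_peak=9/4 T=13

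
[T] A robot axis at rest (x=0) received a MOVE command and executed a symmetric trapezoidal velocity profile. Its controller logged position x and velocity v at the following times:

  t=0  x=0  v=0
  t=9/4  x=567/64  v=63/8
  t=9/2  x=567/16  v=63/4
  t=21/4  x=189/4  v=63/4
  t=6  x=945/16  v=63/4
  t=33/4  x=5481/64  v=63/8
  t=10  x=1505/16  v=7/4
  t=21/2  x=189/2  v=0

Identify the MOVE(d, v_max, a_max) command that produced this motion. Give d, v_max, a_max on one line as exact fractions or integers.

final state: t=21/2, x=189/2, v=0 → d = 189/2
a_max = (63/8−0)/(9/4−0) = 7/2
max v = 63/4 over t∈[9/2,6] → v_max = 63/4
check: 63/4·(9/2+3/2) = 189/2 ✓

d=189/2 v_max=63/4 a_max=7/2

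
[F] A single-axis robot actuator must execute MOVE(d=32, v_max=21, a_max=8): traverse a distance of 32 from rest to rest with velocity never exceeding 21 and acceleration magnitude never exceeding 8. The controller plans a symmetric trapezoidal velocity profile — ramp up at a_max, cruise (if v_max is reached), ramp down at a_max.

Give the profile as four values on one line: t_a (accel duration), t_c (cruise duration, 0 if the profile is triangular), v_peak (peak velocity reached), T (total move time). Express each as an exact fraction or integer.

t_a=2 t_c=0 v_peak=16 T=4

vₘ²/aₘ = 21²/8 = 441/8
32 < 441/8 so t_c = 0
v_peak = √(32·8) = √256 = 16
t_a = 16/8 = 2; t_c = 0
T = 2·2 = 4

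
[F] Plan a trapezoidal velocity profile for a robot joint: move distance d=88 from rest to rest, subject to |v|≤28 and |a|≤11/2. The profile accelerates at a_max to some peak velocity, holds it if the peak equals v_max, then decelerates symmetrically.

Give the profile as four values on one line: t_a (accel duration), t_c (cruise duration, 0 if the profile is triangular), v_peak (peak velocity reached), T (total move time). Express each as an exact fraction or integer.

t_a=4 t_c=0 v_peak=22 T=8

(v_max)²/a_max = 28²/(11/2) = 1568/11
88 < 1568/11 so t_c = 0
v_peak = √(88·11/2) = √484 = 22
t_a = 22/(11/2) = 4; t_c = 0
T = 2·4 = 8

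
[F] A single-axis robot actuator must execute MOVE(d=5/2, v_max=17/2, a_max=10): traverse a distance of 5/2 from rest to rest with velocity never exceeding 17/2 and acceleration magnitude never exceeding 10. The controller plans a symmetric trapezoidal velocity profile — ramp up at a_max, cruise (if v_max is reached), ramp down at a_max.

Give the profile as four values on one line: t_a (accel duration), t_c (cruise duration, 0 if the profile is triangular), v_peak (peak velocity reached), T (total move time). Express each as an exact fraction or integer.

t_a=1/2 t_c=0 v_peak=5 T=1

v_max²/a_max = (17/2)²/10 = 289/40
5/2 < 289/40 → triangular
v_peak = √(5/2·10) = √25 = 5
t_a = 5/10 = 1/2; t_c = 0
T = 2·1/2 = 1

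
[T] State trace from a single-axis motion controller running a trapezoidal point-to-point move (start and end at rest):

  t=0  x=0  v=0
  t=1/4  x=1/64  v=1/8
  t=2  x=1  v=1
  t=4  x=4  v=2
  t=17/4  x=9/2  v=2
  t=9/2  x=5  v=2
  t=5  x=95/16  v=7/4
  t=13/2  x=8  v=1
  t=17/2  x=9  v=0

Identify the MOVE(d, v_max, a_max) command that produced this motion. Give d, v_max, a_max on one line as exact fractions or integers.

final state: t=17/2, x=9, v=0 → d = 9
a_max = (1/8−0)/(1/4−0) = 1/2
max v = 2 over t∈[4,9/2] → v_max = 2
check: 2·(4+1/2) = 9 ✓

d=9 v_max=2 a_max=1/2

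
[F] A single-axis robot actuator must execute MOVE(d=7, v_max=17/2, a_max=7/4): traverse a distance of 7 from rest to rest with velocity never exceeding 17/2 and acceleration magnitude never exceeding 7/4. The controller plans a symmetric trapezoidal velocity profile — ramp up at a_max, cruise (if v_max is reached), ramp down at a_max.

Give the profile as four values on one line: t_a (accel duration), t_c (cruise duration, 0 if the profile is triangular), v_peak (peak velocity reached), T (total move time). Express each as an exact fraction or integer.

(v_max)²/a_max = (17/2)²/(7/4) = 289/7
7 < 289/7 so t_c = 0
v_peak = √(7·7/4) = √(49/4) = 7/2
t_a = (7/2)/(7/4) = 2; t_c = 0
T = 2·2 = 4

t_a=2 t_c=0 v_peak=7/2 T=4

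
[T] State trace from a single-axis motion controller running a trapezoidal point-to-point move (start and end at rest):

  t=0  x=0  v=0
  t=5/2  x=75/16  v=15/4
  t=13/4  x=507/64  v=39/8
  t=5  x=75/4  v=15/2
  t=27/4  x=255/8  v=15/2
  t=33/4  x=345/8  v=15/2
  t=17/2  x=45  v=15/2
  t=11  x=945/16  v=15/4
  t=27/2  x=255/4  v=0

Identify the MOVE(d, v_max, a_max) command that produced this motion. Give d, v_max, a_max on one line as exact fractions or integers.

final state: t=27/2, x=255/4, v=0 → d = 255/4
a_max = (15/4−0)/(5/2−0) = 3/2
max v = 15/2 over t∈[5,17/2] → v_max = 15/2
check: 15/2·(5+7/2) = 255/4 ✓

d=255/4 v_max=15/2 a_max=3/2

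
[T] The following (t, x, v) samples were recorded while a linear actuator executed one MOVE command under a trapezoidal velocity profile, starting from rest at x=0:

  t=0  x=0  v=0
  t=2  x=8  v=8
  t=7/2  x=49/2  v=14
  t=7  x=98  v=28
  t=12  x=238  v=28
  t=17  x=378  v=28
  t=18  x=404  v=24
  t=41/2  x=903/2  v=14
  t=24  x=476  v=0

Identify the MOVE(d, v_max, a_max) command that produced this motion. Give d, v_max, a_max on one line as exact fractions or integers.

final state: t=24, x=476, v=0 → d = 476
a_max = (8−0)/(2−0) = 4
max v = 28 over t∈[7,17] → v_max = 28
check: 28·(7+10) = 476 ✓

d=476 v_max=28 a_max=4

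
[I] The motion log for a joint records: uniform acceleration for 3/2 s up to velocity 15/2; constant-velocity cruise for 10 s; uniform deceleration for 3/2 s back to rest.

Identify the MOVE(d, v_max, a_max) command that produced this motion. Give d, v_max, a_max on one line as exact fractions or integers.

d=345/4 v_max=15/2 a_max=5

a_max = (15/2)/(3/2) = 5
d_a = ½·15/2·3/2 = 45/8; d_c = 15/2·10 = 75
d = 2·45/8 + 75 = 345/4
t_c = 10 > 0 so v_max = 15/2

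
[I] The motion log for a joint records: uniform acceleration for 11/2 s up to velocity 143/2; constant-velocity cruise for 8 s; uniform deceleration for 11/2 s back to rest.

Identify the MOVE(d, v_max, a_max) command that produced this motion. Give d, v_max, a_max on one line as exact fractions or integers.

a_max = (143/2)/(11/2) = 13
d_a = ½·143/2·11/2 = 1573/8; d_c = 143/2·8 = 572
d = 2·1573/8 + 572 = 3861/4
t_c = 8 > 0 → v_max = v_peak = 143/2

d=3861/4 v_max=143/2 a_max=13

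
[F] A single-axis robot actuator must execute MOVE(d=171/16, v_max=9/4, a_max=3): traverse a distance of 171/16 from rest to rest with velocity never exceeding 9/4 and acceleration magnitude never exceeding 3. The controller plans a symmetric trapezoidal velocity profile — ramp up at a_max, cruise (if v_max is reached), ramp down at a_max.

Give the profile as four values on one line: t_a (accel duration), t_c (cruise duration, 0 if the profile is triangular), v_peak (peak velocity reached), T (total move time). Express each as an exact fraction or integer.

t_a=3/4 t_c=4 v_peak=9/4 T=11/2

v_max²/a_max = (9/4)²/3 = 27/16
171/16 ≥ 27/16 ⇒ cruise phase
t_a = (9/4)/3 = 3/4; v_peak = 9/4
d_cruise = 171/16 − 27/16 = 9; t_c = 9/(9/4) = 4
T = 2·3/4 + 4 = 11/2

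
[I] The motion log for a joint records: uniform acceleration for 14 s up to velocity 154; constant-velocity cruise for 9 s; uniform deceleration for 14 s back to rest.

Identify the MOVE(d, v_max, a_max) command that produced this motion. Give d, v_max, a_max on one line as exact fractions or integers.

d=3542 v_max=154 a_max=11

a_max = 154/14 = 11
d_a = ½·154·14 = 1078; d_c = 154·9 = 1386
d = 2·1078 + 1386 = 3542
t_c = 9 > 0 → v_max = v_peak = 154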